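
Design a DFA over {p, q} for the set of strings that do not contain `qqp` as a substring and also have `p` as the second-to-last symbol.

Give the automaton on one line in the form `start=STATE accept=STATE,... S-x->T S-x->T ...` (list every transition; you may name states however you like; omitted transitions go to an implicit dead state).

Run two small machines in parallel and take their product. The first has 4 states tracking partial matches of the forbidden pattern `qqp`; the second has 7 states tracking the last 2 symbols read. A product state is a pair (one from each), accepting exactly when both do. Minimizing collapses redundant product states.
        p   q  
>  s0   s1  s2 
   s1   s3  s4 
   s2   s1  s5 
 * s3   s3  s4 
 * s4   s1  s5 
   s5   s5  s5 
(> = start, * = accepting)

start=s0 accept=s3,s4 s0-p->s1 s0-q->s2 s1-p->s3 s1-q->s4 s2-p->s1 s2-q->s5 s3-p->s3 s3-q->s4 s4-p->s1 s4-q->s5 s5-p->s5 s5-q->s5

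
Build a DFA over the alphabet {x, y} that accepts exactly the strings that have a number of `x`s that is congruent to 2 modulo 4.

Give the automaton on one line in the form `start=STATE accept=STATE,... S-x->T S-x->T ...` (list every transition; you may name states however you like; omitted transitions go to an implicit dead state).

The only thing that matters is how many `x`s have appeared, reduced mod 4. Use one state per residue: q0 for 0, …, q3 for 3. Reading `x` moves to the next residue; anything else stays put. q2 is accepting.
With 4 states:
        x   y  
>  q0   q1  q0 
   q1   q2  q1 
 * q2   q3  q2 
   q3   q0  q3 
(> = start, * = accepting)

start=q0 accept=q2 q0-x->q1 q0-y->q0 q1-x->q2 q1-y->q1 q2-x->q3 q2-y->q2 q3-x->q0 q3-y->q3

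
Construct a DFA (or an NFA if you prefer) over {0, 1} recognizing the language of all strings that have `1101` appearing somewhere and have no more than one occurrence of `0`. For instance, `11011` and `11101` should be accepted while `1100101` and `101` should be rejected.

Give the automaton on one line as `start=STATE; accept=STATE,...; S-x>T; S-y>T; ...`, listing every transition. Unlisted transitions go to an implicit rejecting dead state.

start=A; accept=L; A-0>B; A-1>C; B-0>D; B-1>E; C-0>B; C-1>F; D-0>D; D-1>G; E-0>D; E-1>H; F-0>I; F-1>F; G-0>D; G-1>J; H-0>K; H-1>H; I-0>D; I-1>L; J-0>K; J-1>J; K-0>D; K-1>M; L-0>M; L-1>L; M-0>M; M-1>M

Handle the two conditions separately and then intersect. One (5 states) tracks whether and how much of `1101` has been seen; the other (3 states) tracks the count of `0`s, saturating at 2. Each combined state is a pair, one component from each; accept when both components accept.
A 13-state machine:
       0  1 
>  A   B  C 
   B   D  E 
   C   B  F 
   D   D  G 
   E   D  H 
   F   I  F 
   G   D  J 
   H   K  H 
   I   D  L 
   J   K  J 
   K   D  M 
 * L   M  L 
   M   M  M 
(> = start, * = accepting)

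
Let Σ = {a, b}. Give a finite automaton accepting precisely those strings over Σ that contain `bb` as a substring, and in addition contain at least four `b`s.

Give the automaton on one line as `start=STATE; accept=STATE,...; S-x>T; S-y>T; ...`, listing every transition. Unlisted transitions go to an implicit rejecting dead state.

Handle the two conditions separately and then intersect. The first has 3 states tracking whether and how much of `bb` has been seen; the second has 6 states tracking the count of `b`s, saturating at 5. A product state is a pair (one from each), accepting exactly when both do. Equivalent product states are then merged.
9 states suffice.
        a   b  
>  q0   q0  q1 
   q1   q2  q3 
   q2   q2  q4 
   q3   q3  q5 
   q4   q6  q5 
   q5   q5  q7 
   q6   q6  q8 
 * q7   q7  q7 
   q8   q6  q7 
(> = start, * = accepting)

start=q0; accept=q7; q0-a>q0; q0-b>q1; q1-a>q2; q1-b>q3; q2-a>q2; q2-b>q4; q3-a>q3; q3-b>q5; q4-a>q6; q4-b>q5; q5-a>q5; q5-b>q7; q6-a>q6; q6-b>q8; q7-a>q7; q7-b>q7; q8-a>q6; q8-b>q7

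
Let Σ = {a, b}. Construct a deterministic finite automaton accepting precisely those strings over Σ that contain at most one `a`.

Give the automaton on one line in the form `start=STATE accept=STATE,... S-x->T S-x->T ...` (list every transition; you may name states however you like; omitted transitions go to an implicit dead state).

start=q0 accept=q0,q1 q0-a->q1 q0-b->q0 q1-a->q2 q1-b->q1 q2-a->q2 q2-b->q2

Count `a`s, saturating at 2: state q0 means no `a` yet, q1 means one `a` seen, q2 means more than one. Each `a` increments (capped at q2); other symbols loop. Accept from {q0, q1}.
A 3-state machine:
        a   b  
>* q0   q1  q0 
 * q1   q2  q1 
   q2   q2  q2 
(> = start, * = accepting)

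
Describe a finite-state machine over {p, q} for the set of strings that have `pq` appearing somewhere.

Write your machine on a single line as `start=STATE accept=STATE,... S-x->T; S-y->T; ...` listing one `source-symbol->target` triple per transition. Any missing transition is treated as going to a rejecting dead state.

start=S0; accept=S2; S0-p->S1; S0-q->S0; S1-p->S1; S1-q->S2; S2-p->S2; S2-q->S2

Track how much of `pq` has been matched so far: state S0 is no progress, S2 is the absorbing accept state reached once `pq` has occurred. Intermediate states record partial matches; on a mismatch, fall back to the longest reusable overlap.
        p   q  
>  S0   S1  S0 
   S1   S1  S2 
 * S2   S2  S2 
(> = start, * = accepting)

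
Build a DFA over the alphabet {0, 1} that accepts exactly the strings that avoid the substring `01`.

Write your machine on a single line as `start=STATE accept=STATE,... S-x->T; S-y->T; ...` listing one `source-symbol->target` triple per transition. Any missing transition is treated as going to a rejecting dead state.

This is the complement of 'contains `01`'. Use the same substring-matching states — A through C holding how much of `01` has just been matched — but flip the accepting set: everything except the trap C accepts.
3 states suffice.
       0  1 
>* A   B  A 
 * B   B  C 
   C   C  C 
(> = start, * = accepting)

start=A; accept=A,B; A-0->B; A-1->A; B-0->B; B-1->C; C-0->C; C-1->C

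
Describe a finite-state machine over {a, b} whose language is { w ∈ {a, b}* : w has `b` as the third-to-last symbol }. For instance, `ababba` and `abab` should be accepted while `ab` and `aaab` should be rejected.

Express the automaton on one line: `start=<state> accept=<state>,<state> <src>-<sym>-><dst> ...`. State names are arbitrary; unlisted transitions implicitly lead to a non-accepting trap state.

Because acceptance depends on a position counted from the end, the machine has to buffer the most recent 3 symbols. Make each state the string of the last up-to-3 symbols read; on input `x` shift the window left and append `x`. Accept when the buffered window has length 3 and begins with `b`.
With 15 states:
          a    b  
>  q0     q1   q2 
   q1     q3   q4 
   q2     q5   q6 
   q3     q7   q8 
   q4     q9  q10 
   q5    q11  q12 
   q6    q13  q14 
   q7     q7   q8 
   q8     q9  q10 
   q9    q11  q12 
   q10   q13  q14 
 * q11    q7   q8 
 * q12    q9  q10 
 * q13   q11  q12 
 * q14   q13  q14 
(> = start, * = accepting)

start=q0 accept=q11,q12,q13,q14 q0-a->q1 q0-b->q2 q1-a->q3 q1-b->q4 q2-a->q5 q2-b->q6 q3-a->q7 q3-b->q8 q4-a->q9 q4-b->q10 q5-a->q11 q5-b->q12 q6-a->q13 q6-b->q14 q7-a->q7 q7-b->q8 q8-a->q9 q8-b->q10 q9-a->q11 q9-b->q12 q10-a->q13 q10-b->q14 q11-a->q7 q11-b->q8 q12-a->q9 q12-b->q10 q13-a->q11 q13-b->q12 q14-a->q13 q14-b->q14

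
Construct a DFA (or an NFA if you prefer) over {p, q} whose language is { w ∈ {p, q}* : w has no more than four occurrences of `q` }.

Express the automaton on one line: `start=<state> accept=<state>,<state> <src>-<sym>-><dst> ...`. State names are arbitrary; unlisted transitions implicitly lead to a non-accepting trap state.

Only the number of `q`s matters, and only up to 5. Make a chain s0 → s1 → s2 → s3 → s4 → s5 advanced by each `q` (with s5 absorbing); every other symbol self-loops. The accepting set is {s0, s1, s2, s3, s4}.
6 states suffice.
        p   q  
>* s0   s0  s1 
 * s1   s1  s2 
 * s2   s2  s3 
 * s3   s3  s4 
 * s4   s4  s5 
   s5   s5  s5 
(> = start, * = accepting)

start=s0 accept=s0,s1,s2,s3,s4 s0-p->s0 s0-q->s1 s1-p->s1 s1-q->s2 s2-p->s2 s2-q->s3 s3-p->s3 s3-q->s4 s4-p->s4 s4-q->s5 s5-p->s5 s5-q->s5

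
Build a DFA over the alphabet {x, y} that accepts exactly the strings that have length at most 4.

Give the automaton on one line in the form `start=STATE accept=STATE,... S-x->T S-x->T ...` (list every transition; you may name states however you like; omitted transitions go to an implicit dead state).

start=S0 accept=S0,S1,S2,S3,S4 S0-x->S1 S0-y->S1 S1-x->S2 S1-y->S2 S2-x->S3 S2-y->S3 S3-x->S4 S3-y->S4 S4-x->S5 S4-y->S5 S5-x->S5 S5-y->S5

We only need to distinguish lengths 0, 1, …, 4, and '>4'. Chain S0 → S1 → S2 → S3 → S4 → S5 on every symbol, with S5 looping. Accepting states: {S0, S1, S2, S3, S4}.
6 states suffice.
        x   y  
>* S0   S1  S1 
 * S1   S2  S2 
 * S2   S3  S3 
 * S3   S4  S4 
 * S4   S5  S5 
   S5   S5  S5 
(> = start, * = accepting)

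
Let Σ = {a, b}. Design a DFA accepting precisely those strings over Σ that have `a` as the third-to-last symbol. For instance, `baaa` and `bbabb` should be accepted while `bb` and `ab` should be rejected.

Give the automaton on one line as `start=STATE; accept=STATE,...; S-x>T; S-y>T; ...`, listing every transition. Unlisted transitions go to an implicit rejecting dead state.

start=S0; accept=S7,S8,S9,S10; S0-a>S1; S0-b>S2; S1-a>S3; S1-b>S4; S2-a>S5; S2-b>S6; S3-a>S7; S3-b>S8; S4-a>S9; S4-b>S10; S5-a>S11; S5-b>S12; S6-a>S13; S6-b>S14; S7-a>S7; S7-b>S8; S8-a>S9; S8-b>S10; S9-a>S11; S9-b>S12; S10-a>S13; S10-b>S14; S11-a>S7; S11-b>S8; S12-a>S9; S12-b>S10; S13-a>S11; S13-b>S12; S14-a>S13; S14-b>S14

A DFA must remember the last 3 symbols (since which symbol is third-to-last isn't known until the input ends). Use one state per possible window of the last ≤3 symbols; accept from those whose window starts with `a`.
          a    b  
>  S0     S1   S2 
   S1     S3   S4 
   S2     S5   S6 
   S3     S7   S8 
   S4     S9  S10 
   S5    S11  S12 
   S6    S13  S14 
 * S7     S7   S8 
 * S8     S9  S10 
 * S9    S11  S12 
 * S10   S13  S14 
   S11    S7   S8 
   S12    S9  S10 
   S13   S11  S12 
   S14   S13  S14 
(> = start, * = accepting)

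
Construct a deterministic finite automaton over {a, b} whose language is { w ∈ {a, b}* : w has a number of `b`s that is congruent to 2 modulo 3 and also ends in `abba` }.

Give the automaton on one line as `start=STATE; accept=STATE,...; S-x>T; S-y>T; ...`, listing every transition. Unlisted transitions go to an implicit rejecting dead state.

Build one automaton per condition and run them in lockstep. The first has 3 states tracking the count of `b`s modulo 3; the second has 5 states tracking how much of the suffix `abba` has currently been matched. A product state is a pair (one from each), accepting exactly when both do. Minimizing collapses redundant product states.
        a   b  
>  s0   s1  s2 
   s1   s1  s3 
   s2   s2  s4 
   s3   s2  s5 
   s4   s4  s0 
   s5   s6  s0 
 * s6   s4  s0 
(> = start, * = accepting)

start=s0; accept=s6; s0-a>s1; s0-b>s2; s1-a>s1; s1-b>s3; s2-a>s2; s2-b>s4; s3-a>s2; s3-b>s5; s4-a>s4; s4-b>s0; s5-a>s6; s5-b>s0; s6-a>s4; s6-b>s0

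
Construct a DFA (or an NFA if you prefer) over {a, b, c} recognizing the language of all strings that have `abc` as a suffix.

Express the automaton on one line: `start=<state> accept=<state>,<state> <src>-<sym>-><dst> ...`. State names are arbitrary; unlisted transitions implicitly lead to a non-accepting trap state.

start=q0 accept=q3 q0-a->q1 q0-b->q0 q0-c->q0 q1-a->q1 q1-b->q2 q1-c->q0 q2-a->q1 q2-b->q0 q2-c->q3 q3-a->q1 q3-b->q0 q3-c->q0

Let each state record the length of the longest suffix of the input read so far that is also a prefix of `abc`. q1 means the last symbol is `a`; q2 means the last 2 symbols are `ab`; q3 means the last 3 symbols are `abc`. Accept only at q3, where the string currently ends in `abc`.
        a   b   c  
>  q0   q1  q0  q0 
   q1   q1  q2  q0 
   q2   q1  q0  q3 
 * q3   q1  q0  q0 
(> = start, * = accepting)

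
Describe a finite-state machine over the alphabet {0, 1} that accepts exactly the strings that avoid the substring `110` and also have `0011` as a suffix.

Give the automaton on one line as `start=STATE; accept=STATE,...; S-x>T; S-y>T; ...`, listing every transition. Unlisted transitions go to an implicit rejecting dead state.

Handle the two conditions separately and then intersect. The first has 4 states tracking partial matches of the forbidden pattern `110`; the second has 5 states tracking how much of the suffix `0011` has currently been matched. A product state is a pair (one from each), accepting exactly when both do.
A 12-state machine:
          0    1  
>  q0     q1   q2 
   q1     q3   q2 
   q2     q1   q4 
   q3     q3   q5 
   q4     q6   q4 
   q5     q1   q7 
   q6     q8   q9 
 * q7     q6   q4 
   q8     q8  q10 
   q9     q6   q9 
   q10    q6  q11 
   q11    q6   q9 
(> = start, * = accepting)

start=q0; accept=q7; q0-0>q1; q0-1>q2; q1-0>q3; q1-1>q2; q2-0>q1; q2-1>q4; q3-0>q3; q3-1>q5; q4-0>q6; q4-1>q4; q5-0>q1; q5-1>q7; q6-0>q8; q6-1>q9; q7-0>q6; q7-1>q4; q8-0>q8; q8-1>q10; q9-0>q6; q9-1>q9; q10-0>q6; q10-1>q11; q11-0>q6; q11-1>q9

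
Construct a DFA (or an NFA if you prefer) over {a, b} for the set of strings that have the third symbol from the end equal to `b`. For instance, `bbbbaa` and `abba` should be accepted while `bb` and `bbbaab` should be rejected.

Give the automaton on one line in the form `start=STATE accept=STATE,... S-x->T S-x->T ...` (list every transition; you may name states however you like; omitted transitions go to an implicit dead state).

Because acceptance depends on a position counted from the end, the machine has to buffer the most recent 3 symbols. Make each state the string of the last up-to-3 symbols read; on input `x` shift the window left and append `x`. Accept when the buffered window has length 3 and begins with `b`.
          a    b  
>  s0     s1   s2 
   s1     s3   s4 
   s2     s5   s6 
   s3     s7   s8 
   s4     s9  s10 
   s5    s11  s12 
   s6    s13  s14 
   s7     s7   s8 
   s8     s9  s10 
   s9    s11  s12 
   s10   s13  s14 
 * s11    s7   s8 
 * s12    s9  s10 
 * s13   s11  s12 
 * s14   s13  s14 
(> = start, * = accepting)

start=s0 accept=s11,s12,s13,s14 s0-a->s1 s0-b->s2 s1-a->s3 s1-b->s4 s2-a->s5 s2-b->s6 s3-a->s7 s3-b->s8 s4-a->s9 s4-b->s10 s5-a->s11 s5-b->s12 s6-a->s13 s6-b->s14 s7-a->s7 s7-b->s8 s8-a->s9 s8-b->s10 s9-a->s11 s9-b->s12 s10-a->s13 s10-b->s14 s11-a->s7 s11-b->s8 s12-a->s9 s12-b->s10 s13-a->s11 s13-b->s12 s14-a->s13 s14-b->s14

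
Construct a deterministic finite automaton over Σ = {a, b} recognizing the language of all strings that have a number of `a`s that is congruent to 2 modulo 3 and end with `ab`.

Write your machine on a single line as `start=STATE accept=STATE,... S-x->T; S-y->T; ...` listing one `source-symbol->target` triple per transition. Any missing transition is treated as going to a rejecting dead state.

Handle the two conditions separately and then intersect. One (3 states) tracks the count of `a`s modulo 3; the other (3 states) tracks how much of the suffix `ab` has currently been matched. Each combined state is a pair, one component from each; accept when both components accept.
A 9-state machine:
        a   b  
>  S0   S1  S0 
   S1   S2  S3 
   S2   S4  S5 
   S3   S2  S6 
   S4   S1  S7 
 * S5   S4  S8 
   S6   S2  S6 
   S7   S1  S0 
   S8   S4  S8 
(> = start, * = accepting)

start=S0; accept=S5; S0-a->S1; S0-b->S0; S1-a->S2; S1-b->S3; S2-a->S4; S2-b->S5; S3-a->S2; S3-b->S6; S4-a->S1; S4-b->S7; S5-a->S4; S5-b->S8; S6-a->S2; S6-b->S6; S7-a->S1; S7-b->S0; S8-a->S4; S8-b->S8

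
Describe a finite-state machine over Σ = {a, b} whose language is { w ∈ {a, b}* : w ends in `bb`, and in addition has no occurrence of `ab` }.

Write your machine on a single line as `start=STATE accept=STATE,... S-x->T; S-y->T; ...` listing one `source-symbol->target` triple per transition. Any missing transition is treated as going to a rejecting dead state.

Handle the two conditions separately and then intersect. The first has 3 states tracking how much of the suffix `bb` has currently been matched; the second has 3 states tracking partial matches of the forbidden pattern `ab`. A product state is a pair (one from each), accepting exactly when both do. After merging equivalent states the machine shrinks.
        a   b  
>  S0   S1  S2 
   S1   S1  S1 
   S2   S1  S3 
 * S3   S1  S3 
(> = start, * = accepting)

start=S0; accept=S3; S0-a->S1; S0-b->S2; S1-a->S1; S1-b->S1; S2-a->S1; S2-b->S3; S3-a->S1; S3-b->S3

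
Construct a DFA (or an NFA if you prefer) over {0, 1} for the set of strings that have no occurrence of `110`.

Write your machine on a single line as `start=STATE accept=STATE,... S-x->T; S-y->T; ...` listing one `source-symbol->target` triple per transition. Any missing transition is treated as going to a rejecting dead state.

This is the complement of 'contains `110`'. Use the same substring-matching states — q0 through q3 holding how much of `110` has just been matched — but flip the accepting set: everything except the trap q3 accepts.
4 states suffice.
        0   1  
>* q0   q0  q1 
 * q1   q0  q2 
 * q2   q3  q2 
   q3   q3  q3 
(> = start, * = accepting)

start=q0; accept=q0,q1,q2; q0-0->q0; q0-1->q1; q1-0->q0; q1-1->q2; q2-0->q3; q2-1->q2; q3-0->q3; q3-1->q3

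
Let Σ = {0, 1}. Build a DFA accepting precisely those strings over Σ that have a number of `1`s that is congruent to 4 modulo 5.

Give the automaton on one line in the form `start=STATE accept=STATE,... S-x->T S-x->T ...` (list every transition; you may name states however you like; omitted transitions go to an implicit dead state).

start=A accept=E A-0->A A-1->B B-0->B B-1->C C-0->C C-1->D D-0->D D-1->E E-0->E E-1->A

The only thing that matters is how many `1`s have appeared, reduced mod 5. Use one state per residue: A for 0, …, E for 4. Reading `1` moves to the next residue; anything else stays put. E is accepting.
       0  1 
>  A   A  B 
   B   B  C 
   C   C  D 
   D   D  E 
 * E   E  A 
(> = start, * = accepting)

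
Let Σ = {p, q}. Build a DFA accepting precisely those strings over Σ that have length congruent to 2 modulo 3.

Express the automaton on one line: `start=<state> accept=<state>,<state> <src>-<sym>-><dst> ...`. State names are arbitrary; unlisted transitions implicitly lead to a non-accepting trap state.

start=S0 accept=S2 S0-p->S1 S0-q->S1 S1-p->S2 S1-q->S2 S2-p->S0 S2-q->S0

Count input length modulo 3: every symbol advances one step around the cycle S0 → S1 → S2 → S0. Accept at S2.
        p   q  
>  S0   S1  S1 
   S1   S2  S2 
 * S2   S0  S0 
(> = start, * = accepting)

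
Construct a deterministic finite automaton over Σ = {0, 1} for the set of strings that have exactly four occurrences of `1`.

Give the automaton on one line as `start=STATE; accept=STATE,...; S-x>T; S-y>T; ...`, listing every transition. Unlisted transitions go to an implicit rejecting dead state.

start=A; accept=E; A-0>A; A-1>B; B-0>B; B-1>C; C-0>C; C-1>D; D-0>D; D-1>E; E-0>E; E-1>F; F-0>F; F-1>F

Only the number of `1`s matters, and only up to 5. Make a chain A → B → C → D → E → F advanced by each `1` (with F absorbing); every other symbol self-loops. The accepting set is {E}.
6 states suffice.
       0  1 
>  A   A  B 
   B   B  C 
   C   C  D 
   D   D  E 
 * E   E  F 
   F   F  F 
(> = start, * = accepting)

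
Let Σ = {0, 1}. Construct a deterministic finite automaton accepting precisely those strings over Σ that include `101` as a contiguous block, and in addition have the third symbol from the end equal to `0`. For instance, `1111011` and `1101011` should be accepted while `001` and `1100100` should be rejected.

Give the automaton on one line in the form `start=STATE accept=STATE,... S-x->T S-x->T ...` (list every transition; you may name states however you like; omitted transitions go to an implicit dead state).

Handle the two conditions separately and then intersect. The first has 4 states tracking whether and how much of `101` has been seen; the second has 15 states tracking the last 3 symbols read. A product state is a pair (one from each), accepting exactly when both do. Equivalent product states are then merged.
          0    1  
>  S0     S0   S1 
   S1     S2   S1 
   S2     S0   S3 
   S3     S4   S5 
 * S4     S6   S3 
 * S5     S7   S8 
   S6     S9  S10 
   S7     S6   S3 
   S8     S7   S8 
 * S9     S9  S10 
 * S10    S4   S5 
(> = start, * = accepting)

start=S0 accept=S4,S5,S9,S10 S0-0->S0 S0-1->S1 S1-0->S2 S1-1->S1 S2-0->S0 S2-1->S3 S3-0->S4 S3-1->S5 S4-0->S6 S4-1->S3 S5-0->S7 S5-1->S8 S6-0->S9 S6-1->S10 S7-0->S6 S7-1->S3 S8-0->S7 S8-1->S8 S9-0->S9 S9-1->S10 S10-0->S4 S10-1->S5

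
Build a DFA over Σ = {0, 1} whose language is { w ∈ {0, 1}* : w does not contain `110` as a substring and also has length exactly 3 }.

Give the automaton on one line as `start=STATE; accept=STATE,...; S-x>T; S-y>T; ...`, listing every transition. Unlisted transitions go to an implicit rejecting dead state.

Handle the two conditions separately and then intersect. One (4 states) tracks partial matches of the forbidden pattern `110`; the other (5 states) tracks the input length, saturating at 4. Each combined state is a pair, one component from each; accept when both components accept.
       0  1 
>  A   B  C 
   B   D  E 
   C   D  F 
   D   G  H 
   E   G  I 
   F   J  I 
 * G   K  L 
 * H   K  M 
 * I   N  M 
   J   N  N 
   K   K  L 
   L   K  M 
   M   N  M 
   N   N  N 
(> = start, * = accepting)

start=A; accept=G,H,I; A-0>B; A-1>C; B-0>D; B-1>E; C-0>D; C-1>F; D-0>G; D-1>H; E-0>G; E-1>I; F-0>J; F-1>I; G-0>K; G-1>L; H-0>K; H-1>M; I-0>N; I-1>M; J-0>N; J-1>N; K-0>K; K-1>L; L-0>K; L-1>M; M-0>N; M-1>M; N-0>N; N-1>N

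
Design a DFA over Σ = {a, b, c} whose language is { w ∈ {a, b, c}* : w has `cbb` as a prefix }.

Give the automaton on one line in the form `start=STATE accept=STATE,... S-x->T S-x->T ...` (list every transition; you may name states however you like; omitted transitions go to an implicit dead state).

Walk along `cbb` while the input agrees: from S0 take `c` to S1, and so on. Any deviation drops to the rejecting sink S4. Once S3 is reached the prefix is confirmed and every continuation is accepted.
        a   b   c  
>  S0   S4  S4  S1 
   S1   S4  S2  S4 
   S2   S4  S3  S4 
 * S3   S3  S3  S3 
   S4   S4  S4  S4 
(> = start, * = accepting)

start=S0 accept=S3 S0-a->S4 S0-b->S4 S0-c->S1 S1-a->S4 S1-b->S2 S1-c->S4 S2-a->S4 S2-b->S3 S2-c->S4 S3-a->S3 S3-b->S3 S3-c->S3 S4-a->S4 S4-b->S4 S4-c->S4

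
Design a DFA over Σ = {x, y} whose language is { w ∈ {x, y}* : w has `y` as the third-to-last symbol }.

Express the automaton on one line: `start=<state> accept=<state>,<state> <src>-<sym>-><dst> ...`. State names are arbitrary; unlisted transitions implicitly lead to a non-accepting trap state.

Because acceptance depends on a position counted from the end, the machine has to buffer the most recent 3 symbols. Make each state the string of the last up-to-3 symbols read; on input `x` shift the window left and append `x`. Accept when the buffered window has length 3 and begins with `y`.
15 states suffice.
          x    y  
>  s0     s1   s2 
   s1     s3   s4 
   s2     s5   s6 
   s3     s7   s8 
   s4     s9  s10 
   s5    s11  s12 
   s6    s13  s14 
   s7     s7   s8 
   s8     s9  s10 
   s9    s11  s12 
   s10   s13  s14 
 * s11    s7   s8 
 * s12    s9  s10 
 * s13   s11  s12 
 * s14   s13  s14 
(> = start, * = accepting)

start=s0 accept=s11,s12,s13,s14 s0-x->s1 s0-y->s2 s1-x->s3 s1-y->s4 s2-x->s5 s2-y->s6 s3-x->s7 s3-y->s8 s4-x->s9 s4-y->s10 s5-x->s11 s5-y->s12 s6-x->s13 s6-y->s14 s7-x->s7 s7-y->s8 s8-x->s9 s8-y->s10 s9-x->s11 s9-y->s12 s10-x->s13 s10-y->s14 s11-x->s7 s11-y->s8 s12-x->s9 s12-y->s10 s13-x->s11 s13-y->s12 s14-x->s13 s14-y->s14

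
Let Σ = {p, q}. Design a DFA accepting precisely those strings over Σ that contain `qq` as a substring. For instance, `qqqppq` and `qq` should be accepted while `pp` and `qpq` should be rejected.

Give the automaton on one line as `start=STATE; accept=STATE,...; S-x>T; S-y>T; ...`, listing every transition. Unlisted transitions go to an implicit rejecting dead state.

start=s0; accept=s2; s0-p>s0; s0-q>s1; s1-p>s0; s1-q>s2; s2-p>s2; s2-q>s2

Track how much of `qq` has been matched so far: state s0 is no progress, s2 is the absorbing accept state reached once `qq` has occurred. Intermediate states record partial matches; on a mismatch, fall back to the longest reusable overlap.
A 3-state machine:
        p   q  
>  s0   s0  s1 
   s1   s0  s2 
 * s2   s2  s2 
(> = start, * = accepting)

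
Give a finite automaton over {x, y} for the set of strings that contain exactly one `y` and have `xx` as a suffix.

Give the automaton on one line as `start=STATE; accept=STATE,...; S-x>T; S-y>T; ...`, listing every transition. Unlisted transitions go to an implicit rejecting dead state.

Build one automaton per condition and run them in lockstep. The first has 3 states tracking the count of `y`s, saturating at 2; the second has 3 states tracking how much of the suffix `xx` has currently been matched. A product state is a pair (one from each), accepting exactly when both do. Minimizing collapses redundant product states.
A 5-state machine:
        x   y  
>  q0   q0  q1 
   q1   q2  q3 
   q2   q4  q3 
   q3   q3  q3 
 * q4   q4  q3 
(> = start, * = accepting)

start=q0; accept=q4; q0-x>q0; q0-y>q1; q1-x>q2; q1-y>q3; q2-x>q4; q2-y>q3; q3-x>q3; q3-y>q3; q4-x>q4; q4-y>q3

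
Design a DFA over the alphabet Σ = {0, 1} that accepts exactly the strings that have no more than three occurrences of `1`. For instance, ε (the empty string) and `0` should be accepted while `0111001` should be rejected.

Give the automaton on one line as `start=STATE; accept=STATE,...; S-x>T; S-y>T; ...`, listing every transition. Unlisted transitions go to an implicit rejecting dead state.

Count `1`s, saturating at 4: states q0 through q3 mean 0 through 3 `1`s seen; q4 means more than 3. Each `1` increments (capped at q4); other symbols loop. Accept from {q0, q1, q2, q3}.
A 5-state machine:
        0   1  
>* q0   q0  q1 
 * q1   q1  q2 
 * q2   q2  q3 
 * q3   q3  q4 
   q4   q4  q4 
(> = start, * = accepting)

start=q0; accept=q0,q1,q2,q3; q0-0>q0; q0-1>q1; q1-0>q1; q1-1>q2; q2-0>q2; q2-1>q3; q3-0>q3; q3-1>q4; q4-0>q4; q4-1>q4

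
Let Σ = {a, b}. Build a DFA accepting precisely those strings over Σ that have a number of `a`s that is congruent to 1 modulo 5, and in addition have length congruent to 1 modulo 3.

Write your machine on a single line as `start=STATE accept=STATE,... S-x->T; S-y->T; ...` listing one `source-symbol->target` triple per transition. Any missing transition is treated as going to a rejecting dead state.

start=q0; accept=q1; q0-a->q1; q0-b->q2; q1-a->q3; q1-b->q4; q2-a->q4; q2-b->q5; q3-a->q6; q3-b->q7; q4-a->q7; q4-b->q8; q5-a->q8; q5-b->q0; q6-a->q9; q6-b->q10; q7-a->q10; q7-b->q11; q8-a->q11; q8-b->q1; q9-a->q5; q9-b->q12; q10-a->q12; q10-b->q13; q11-a->q13; q11-b->q3; q12-a->q0; q12-b->q14; q13-a->q14; q13-b->q6; q14-a->q2; q14-b->q9

Handle the two conditions separately and then intersect. One (5 states) tracks the count of `a`s modulo 5; the other (3 states) tracks the input length modulo 3. Each combined state is a pair, one component from each; accept when both components accept.
A 15-state machine:
          a    b  
>  q0     q1   q2 
 * q1     q3   q4 
   q2     q4   q5 
   q3     q6   q7 
   q4     q7   q8 
   q5     q8   q0 
   q6     q9  q10 
   q7    q10  q11 
   q8    q11   q1 
   q9     q5  q12 
   q10   q12  q13 
   q11   q13   q3 
   q12    q0  q14 
   q13   q14   q6 
   q14    q2   q9 
(> = start, * = accepting)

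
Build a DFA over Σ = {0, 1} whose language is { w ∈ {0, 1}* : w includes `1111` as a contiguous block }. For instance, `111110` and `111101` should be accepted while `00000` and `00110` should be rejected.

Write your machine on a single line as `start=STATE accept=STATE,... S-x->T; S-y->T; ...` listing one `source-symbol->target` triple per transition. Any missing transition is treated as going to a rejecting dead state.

States q0..q3 record the length of the longest prefix of `1111` that matches the current input suffix. Reaching q4 means `1111` has been seen, and we stay there forever. Accept from q4.
With 5 states:
        0   1  
>  q0   q0  q1 
   q1   q0  q2 
   q2   q0  q3 
   q3   q0  q4 
 * q4   q4  q4 
(> = start, * = accepting)

start=q0; accept=q4; q0-0->q0; q0-1->q1; q1-0->q0; q1-1->q2; q2-0->q0; q2-1->q3; q3-0->q0; q3-1->q4; q4-0->q4; q4-1->q4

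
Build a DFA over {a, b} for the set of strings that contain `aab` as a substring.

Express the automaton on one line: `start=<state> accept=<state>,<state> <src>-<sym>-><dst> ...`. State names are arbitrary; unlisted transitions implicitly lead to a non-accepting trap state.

States s0..s2 record the length of the longest prefix of `aab` that matches the current input suffix. Reaching s3 means `aab` has been seen, and we stay there forever. Accept from s3.
With 4 states:
        a   b  
>  s0   s1  s0 
   s1   s2  s0 
   s2   s2  s3 
 * s3   s3  s3 
(> = start, * = accepting)

start=s0 accept=s3 s0-a->s1 s0-b->s0 s1-a->s2 s1-b->s0 s2-a->s2 s2-b->s3 s3-a->s3 s3-b->s3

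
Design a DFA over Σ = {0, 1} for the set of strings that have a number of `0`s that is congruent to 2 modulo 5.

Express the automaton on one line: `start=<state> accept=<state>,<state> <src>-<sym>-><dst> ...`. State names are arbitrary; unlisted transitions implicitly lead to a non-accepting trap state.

The only thing that matters is how many `0`s have appeared, reduced mod 5. Use one state per residue: s0 for 0, …, s4 for 4. Reading `0` moves to the next residue; anything else stays put. s2 is accepting.
        0   1  
>  s0   s1  s0 
   s1   s2  s1 
 * s2   s3  s2 
   s3   s4  s3 
   s4   s0  s4 
(> = start, * = accepting)

start=s0 accept=s2 s0-0->s1 s0-1->s0 s1-0->s2 s1-1->s1 s2-0->s3 s2-1->s2 s3-0->s4 s3-1->s3 s4-0->s0 s4-1->s4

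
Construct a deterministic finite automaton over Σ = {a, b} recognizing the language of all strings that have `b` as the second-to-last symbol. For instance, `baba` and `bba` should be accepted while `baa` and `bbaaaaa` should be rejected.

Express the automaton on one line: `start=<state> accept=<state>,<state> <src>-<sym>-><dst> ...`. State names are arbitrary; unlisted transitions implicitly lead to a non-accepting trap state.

start=S0 accept=S5,S6 S0-a->S1 S0-b->S2 S1-a->S3 S1-b->S4 S2-a->S5 S2-b->S6 S3-a->S3 S3-b->S4 S4-a->S5 S4-b->S6 S5-a->S3 S5-b->S4 S6-a->S5 S6-b->S6

A DFA must remember the last 2 symbols (since which symbol is second-to-last isn't known until the input ends). Use one state per possible window of the last ≤2 symbols; accept from those whose window starts with `b`.
With 7 states:
        a   b  
>  S0   S1  S2 
   S1   S3  S4 
   S2   S5  S6 
   S3   S3  S4 
   S4   S5  S6 
 * S5   S3  S4 
 * S6   S5  S6 
(> = start, * = accepting)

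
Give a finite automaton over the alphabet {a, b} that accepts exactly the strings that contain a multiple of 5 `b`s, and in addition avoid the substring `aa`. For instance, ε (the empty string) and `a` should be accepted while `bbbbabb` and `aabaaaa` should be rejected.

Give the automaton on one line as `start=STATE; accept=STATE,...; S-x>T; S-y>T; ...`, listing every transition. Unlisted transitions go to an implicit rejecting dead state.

Run two small machines in parallel and take their product. One (5 states) tracks the count of `b`s modulo 5; the other (3 states) tracks partial matches of the forbidden pattern `aa`. Each combined state is a pair, one component from each; accept when both components accept. Minimizing collapses redundant product states.
An 11-state machine:
          a    b  
>* q0     q1   q2 
 * q1     q3   q2 
   q2     q4   q5 
   q3     q3   q3 
   q4     q3   q5 
   q5     q6   q7 
   q6     q3   q7 
   q7     q8   q9 
   q8     q3   q9 
   q9    q10   q0 
   q10    q3   q0 
(> = start, * = accepting)

start=q0; accept=q0,q1; q0-a>q1; q0-b>q2; q1-a>q3; q1-b>q2; q2-a>q4; q2-b>q5; q3-a>q3; q3-b>q3; q4-a>q3; q4-b>q5; q5-a>q6; q5-b>q7; q6-a>q3; q6-b>q7; q7-a>q8; q7-b>q9; q8-a>q3; q8-b>q9; q9-a>q10; q9-b>q0; q10-a>q3; q10-b>q0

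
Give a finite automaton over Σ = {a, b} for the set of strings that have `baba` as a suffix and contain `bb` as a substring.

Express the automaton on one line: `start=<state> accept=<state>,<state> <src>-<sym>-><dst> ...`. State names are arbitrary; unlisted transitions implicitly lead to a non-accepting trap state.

Run two small machines in parallel and take their product. One (5 states) tracks how much of the suffix `baba` has currently been matched; the other (3 states) tracks whether and how much of `bb` has been seen. Each combined state is a pair, one component from each; accept when both components accept.
A 10-state machine:
        a   b  
>  S0   S0  S1 
   S1   S2  S3 
   S2   S0  S4 
   S3   S5  S3 
   S4   S6  S3 
   S5   S7  S8 
   S6   S0  S4 
   S7   S7  S3 
   S8   S9  S3 
 * S9   S7  S8 
(> = start, * = accepting)

start=S0 accept=S9 S0-a->S0 S0-b->S1 S1-a->S2 S1-b->S3 S2-a->S0 S2-b->S4 S3-a->S5 S3-b->S3 S4-a->S6 S4-b->S3 S5-a->S7 S5-b->S8 S6-a->S0 S6-b->S4 S7-a->S7 S7-b->S3 S8-a->S9 S8-b->S3 S9-a->S7 S9-b->S8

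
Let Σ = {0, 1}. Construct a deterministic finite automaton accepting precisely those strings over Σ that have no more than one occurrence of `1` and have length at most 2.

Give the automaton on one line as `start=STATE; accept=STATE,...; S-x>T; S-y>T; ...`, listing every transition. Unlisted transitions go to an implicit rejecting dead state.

start=s0; accept=s0,s1,s2,s3,s4; s0-0>s1; s0-1>s2; s1-0>s3; s1-1>s4; s2-0>s4; s2-1>s5; s3-0>s6; s3-1>s7; s4-0>s7; s4-1>s8; s5-0>s8; s5-1>s8; s6-0>s6; s6-1>s7; s7-0>s7; s7-1>s8; s8-0>s8; s8-1>s8

Handle the two conditions separately and then intersect. One (3 states) tracks the count of `1`s, saturating at 2; the other (4 states) tracks the input length, saturating at 3. Each combined state is a pair, one component from each; accept when both components accept.
With 9 states:
        0   1  
>* s0   s1  s2 
 * s1   s3  s4 
 * s2   s4  s5 
 * s3   s6  s7 
 * s4   s7  s8 
   s5   s8  s8 
   s6   s6  s7 
   s7   s7  s8 
   s8   s8  s8 
(> = start, * = accepting)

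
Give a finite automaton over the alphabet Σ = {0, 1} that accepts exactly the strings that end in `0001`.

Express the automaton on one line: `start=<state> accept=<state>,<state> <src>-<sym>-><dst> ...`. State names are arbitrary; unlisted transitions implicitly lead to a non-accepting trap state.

Let each state record the length of the longest suffix of the input read so far that is also a prefix of `0001`. q1 means the last symbol is `0`; q2 means the last 2 symbols are `00`; q3 means the last 3 symbols are `000`; q4 means the last 4 symbols are `0001`. Accept only at q4, where the string currently ends in `0001`.
With 5 states:
        0   1  
>  q0   q1  q0 
   q1   q2  q0 
   q2   q3  q0 
   q3   q3  q4 
 * q4   q1  q0 
(> = start, * = accepting)

start=q0 accept=q4 q0-0->q1 q0-1->q0 q1-0->q2 q1-1->q0 q2-0->q3 q2-1->q0 q3-0->q3 q3-1->q4 q4-0->q1 q4-1->q0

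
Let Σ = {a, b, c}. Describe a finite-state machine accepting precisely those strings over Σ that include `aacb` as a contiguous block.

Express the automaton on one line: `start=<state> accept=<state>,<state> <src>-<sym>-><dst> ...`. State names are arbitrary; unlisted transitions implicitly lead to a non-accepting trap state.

start=S0 accept=S4 S0-a->S1 S0-b->S0 S0-c->S0 S1-a->S2 S1-b->S0 S1-c->S0 S2-a->S2 S2-b->S0 S2-c->S3 S3-a->S1 S3-b->S4 S3-c->S0 S4-a->S4 S4-b->S4 S4-c->S4

States S0..S3 record the length of the longest prefix of `aacb` that matches the current input suffix. Reaching S4 means `aacb` has been seen, and we stay there forever. Accept from S4.
With 5 states:
        a   b   c  
>  S0   S1  S0  S0 
   S1   S2  S0  S0 
   S2   S2  S0  S3 
   S3   S1  S4  S0 
 * S4   S4  S4  S4 
(> = start, * = accepting)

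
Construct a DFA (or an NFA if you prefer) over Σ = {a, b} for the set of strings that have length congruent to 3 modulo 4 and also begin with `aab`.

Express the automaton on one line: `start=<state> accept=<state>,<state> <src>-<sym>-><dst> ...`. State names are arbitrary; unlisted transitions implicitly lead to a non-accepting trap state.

Run two small machines in parallel and take their product. One (4 states) tracks the input length modulo 4; the other (5 states) tracks whether the input so far still matches the prefix `aab`. Each combined state is a pair, one component from each; accept when both components accept. After merging equivalent states the machine shrinks.
8 states suffice.
        a   b  
>  q0   q1  q2 
   q1   q3  q2 
   q2   q2  q2 
   q3   q2  q4 
 * q4   q5  q5 
   q5   q6  q6 
   q6   q7  q7 
   q7   q4  q4 
(> = start, * = accepting)

start=q0 accept=q4 q0-a->q1 q0-b->q2 q1-a->q3 q1-b->q2 q2-a->q2 q2-b->q2 q3-a->q2 q3-b->q4 q4-a->q5 q4-b->q5 q5-a->q6 q5-b->q6 q6-a->q7 q6-b->q7 q7-a->q4 q7-b->q4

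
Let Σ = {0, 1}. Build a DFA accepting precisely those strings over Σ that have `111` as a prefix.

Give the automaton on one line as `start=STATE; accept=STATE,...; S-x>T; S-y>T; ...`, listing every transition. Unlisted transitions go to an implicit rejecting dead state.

Check the first 3 symbols one by one: s0 through s2 record how many have matched `111` so far; any wrong symbol goes to the dead state s4. After all 3 match we enter the accepting sink s3.
A 5-state machine:
        0   1  
>  s0   s4  s1 
   s1   s4  s2 
   s2   s4  s3 
 * s3   s3  s3 
   s4   s4  s4 
(> = start, * = accepting)

start=s0; accept=s3; s0-0>s4; s0-1>s1; s1-0>s4; s1-1>s2; s2-0>s4; s2-1>s3; s3-0>s3; s3-1>s3; s4-0>s4; s4-1>s4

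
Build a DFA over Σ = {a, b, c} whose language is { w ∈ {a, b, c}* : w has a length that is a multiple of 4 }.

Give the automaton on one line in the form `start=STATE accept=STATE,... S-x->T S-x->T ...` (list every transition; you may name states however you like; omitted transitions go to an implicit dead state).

start=s0 accept=s0 s0-a->s1 s0-b->s1 s0-c->s1 s1-a->s2 s1-b->s2 s1-c->s2 s2-a->s3 s2-b->s3 s2-c->s3 s3-a->s0 s3-b->s0 s3-c->s0

Count input length modulo 4: every symbol advances one step around the cycle s0 → s1 → s2 → s3 → s0. Accept at s0.
        a   b   c  
>* s0   s1  s1  s1 
   s1   s2  s2  s2 
   s2   s3  s3  s3 
   s3   s0  s0  s0 
(> = start, * = accepting)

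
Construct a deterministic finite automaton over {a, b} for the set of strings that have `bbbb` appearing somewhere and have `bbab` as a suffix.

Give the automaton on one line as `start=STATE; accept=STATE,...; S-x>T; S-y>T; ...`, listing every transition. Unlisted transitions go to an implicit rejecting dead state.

start=s0; accept=s7; s0-a>s0; s0-b>s1; s1-a>s0; s1-b>s2; s2-a>s0; s2-b>s3; s3-a>s0; s3-b>s4; s4-a>s5; s4-b>s4; s5-a>s6; s5-b>s7; s6-a>s6; s6-b>s8; s7-a>s6; s7-b>s4; s8-a>s6; s8-b>s4

Run two small machines in parallel and take their product. The first has 5 states tracking whether and how much of `bbbb` has been seen; the second has 5 states tracking how much of the suffix `bbab` has currently been matched. A product state is a pair (one from each), accepting exactly when both do. After merging equivalent states the machine shrinks.
With 9 states:
        a   b  
>  s0   s0  s1 
   s1   s0  s2 
   s2   s0  s3 
   s3   s0  s4 
   s4   s5  s4 
   s5   s6  s7 
   s6   s6  s8 
 * s7   s6  s4 
   s8   s6  s4 
(> = start, * = accepting)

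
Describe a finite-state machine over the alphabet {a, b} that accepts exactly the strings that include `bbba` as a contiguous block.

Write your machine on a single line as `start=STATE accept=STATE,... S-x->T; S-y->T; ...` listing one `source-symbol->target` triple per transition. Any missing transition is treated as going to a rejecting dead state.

start=s0; accept=s4; s0-a->s0; s0-b->s1; s1-a->s0; s1-b->s2; s2-a->s0; s2-b->s3; s3-a->s4; s3-b->s3; s4-a->s4; s4-b->s4

States s0..s3 record the length of the longest prefix of `bbba` that matches the current input suffix. Reaching s4 means `bbba` has been seen, and we stay there forever. Accept from s4.
5 states suffice.
        a   b  
>  s0   s0  s1 
   s1   s0  s2 
   s2   s0  s3 
   s3   s4  s3 
 * s4   s4  s4 
(> = start, * = accepting)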